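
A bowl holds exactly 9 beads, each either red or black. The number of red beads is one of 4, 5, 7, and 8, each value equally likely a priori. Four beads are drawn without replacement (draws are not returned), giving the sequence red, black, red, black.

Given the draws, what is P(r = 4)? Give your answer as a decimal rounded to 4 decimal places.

For each hypothesis, P(data | H) works out to: P(data | r = 4) = (4/9)(5/8)(3/7)(4/6) = 0.079365; P(data | r = 5) = (5/9)(4/8)(4/7)(3/6) = 0.079365; P(data | r = 7) = (7/9)(2/8)(6/7)(1/6) = 0.027778; P(data | r = 8) = (8/9)(1/8)(7/7)(0/6) = 0.
The prior-weighted likelihoods are 1/4 · 0.079365 = 0.019841, 1/4 · 0.079365 = 0.019841, 1/4 · 0.027778 = 0.0069444, 1/4 · 0 = 0; with total 0.046627.
Hence P(r = 4 | data) = (0.019841) / (0.046627) = 0.42553.

0.4255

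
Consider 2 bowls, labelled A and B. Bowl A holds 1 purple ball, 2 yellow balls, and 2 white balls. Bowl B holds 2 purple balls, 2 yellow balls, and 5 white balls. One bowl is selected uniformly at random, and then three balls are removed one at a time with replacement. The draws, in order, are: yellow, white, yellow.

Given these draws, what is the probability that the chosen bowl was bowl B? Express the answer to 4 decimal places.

Under each hypothesis, the probability of the observed sequence is: P(data | bowl A) = (2/5)(2/5)(2/5) = 0.064; P(data | bowl B) = (2/9)(5/9)(2/9) = 0.027435.
Weighting by the prior gives 1/2 · 0.064 = 0.032, 1/2 · 0.027435 = 0.013717; with total 0.045717.
Hence P(bowl B | data) = (0.013717) / (0.045717) = 0.30005.

0.3000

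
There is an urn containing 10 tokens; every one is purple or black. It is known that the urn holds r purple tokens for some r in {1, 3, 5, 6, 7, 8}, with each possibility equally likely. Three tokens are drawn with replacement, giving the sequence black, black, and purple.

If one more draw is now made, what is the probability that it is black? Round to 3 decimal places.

0.555

The likelihood of the observed sequence under each hypothesis: P(data | r = 1) = (9/10)(9/10)(1/10) = 0.081; P(data | r = 3) = (7/10)(7/10)(3/10) = 0.147; P(data | r = 5) = (5/10)(5/10)(5/10) = 0.125; P(data | r = 6) = (4/10)(4/10)(6/10) = 0.096; P(data | r = 7) = (3/10)(3/10)(7/10) = 0.063; P(data | r = 8) = (2/10)(2/10)(8/10) = 0.032.
Multiplying each by its prior: 1/6 · 0.081 = 0.0135, 1/6 · 0.147 = 0.0245, 1/6 · 0.125 = 0.020833, 1/6 · 0.096 = 0.016, 1/6 · 0.063 = 0.0105, 1/6 · 0.032 = 0.0053333; these sum to 0.090667.
The posterior is then P(r = 1 | data) = 0.1489, P(r = 3 | data) = 0.27022, P(r = 5 | data) = 0.22978, P(r = 6 | data) = 0.17647, P(r = 7 | data) = 0.11581, P(r = 8 | data) = 0.058824.
Averaging over the posterior, P(black next | data) = (9/10)(0.1489) + (7/10)(0.27022) + (1/2)(0.22978) + (2/5)(0.17647) + (3/10)(0.11581) + (1/5)(0.058824) = 0.55515.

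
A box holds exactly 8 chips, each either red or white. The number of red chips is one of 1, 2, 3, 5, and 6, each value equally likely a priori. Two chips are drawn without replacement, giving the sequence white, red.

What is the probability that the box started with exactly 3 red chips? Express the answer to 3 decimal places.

Under each hypothesis, the probability of the observed sequence is: P(data | r = 1) = (7/8)(1/7) = 1/8; P(data | r = 2) = (6/8)(2/7) = 3/14; P(data | r = 3) = (5/8)(3/7) = 15/56; P(data | r = 5) = (3/8)(5/7) = 15/56; P(data | r = 6) = (2/8)(6/7) = 3/14.
Multiplying each by its prior: 1/5 · 1/8 = 1/40, 1/5 · 3/14 = 3/70, 1/5 · 15/56 = 3/56, 1/5 · 15/56 = 3/56, 1/5 · 3/14 = 3/70; with total 61/280.
Therefore the posterior P(r = 3 | data) = (3/56) / (61/280) = 15/61.

0.246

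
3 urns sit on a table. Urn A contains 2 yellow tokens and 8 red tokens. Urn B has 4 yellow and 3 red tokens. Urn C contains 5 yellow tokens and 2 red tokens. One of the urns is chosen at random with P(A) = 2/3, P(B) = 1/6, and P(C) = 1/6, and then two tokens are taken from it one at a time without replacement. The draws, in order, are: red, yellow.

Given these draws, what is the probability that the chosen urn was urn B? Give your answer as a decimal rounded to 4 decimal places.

0.2314

For each hypothesis, P(data | H) works out to: P(data | urn A) = (8/10)(2/9) = 0.17778; P(data | urn B) = (3/7)(4/6) = 0.28571; P(data | urn C) = (2/7)(5/6) = 0.2381.
The prior-weighted likelihoods are 2/3 · 0.17778 = 0.11852, 1/6 · 0.28571 = 0.047619, 1/6 · 0.2381 = 0.039683; summing to 0.20582.
Hence P(urn B | data) = (0.047619) / (0.20582) = 0.23136.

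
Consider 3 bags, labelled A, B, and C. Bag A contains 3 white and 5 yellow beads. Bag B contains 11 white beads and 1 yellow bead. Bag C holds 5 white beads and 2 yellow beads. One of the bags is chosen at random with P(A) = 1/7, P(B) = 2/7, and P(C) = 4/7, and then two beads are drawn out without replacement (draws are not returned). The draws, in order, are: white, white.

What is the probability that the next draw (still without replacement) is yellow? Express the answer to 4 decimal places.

The likelihood of the observed sequence under each hypothesis: P(data | bag A) = (3/8)(2/7) = 3/28; P(data | bag B) = (11/12)(10/11) = 5/6; P(data | bag C) = (5/7)(4/6) = 10/21.
Weighting by the prior gives 1/7 · 3/28 = 3/196, 2/7 · 5/6 = 5/21, 4/7 · 10/21 = 40/147; these sum to 103/196.
The posterior is then P(bag A | data) = 3/103, P(bag B | data) = 140/309, P(bag C | data) = 160/309.
The predictive probability is P(yellow next | data) = (5/6)(3/103) + (1/10)(140/309) + (2/5)(160/309) = 57/206.

0.2767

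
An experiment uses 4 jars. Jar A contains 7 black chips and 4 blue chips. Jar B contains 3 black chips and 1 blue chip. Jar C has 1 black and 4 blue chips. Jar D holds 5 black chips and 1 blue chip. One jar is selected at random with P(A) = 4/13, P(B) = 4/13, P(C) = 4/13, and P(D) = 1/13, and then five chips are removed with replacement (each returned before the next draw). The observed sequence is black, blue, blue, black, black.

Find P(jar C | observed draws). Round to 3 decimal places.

0.074

Under each hypothesis, the probability of the observed sequence is: P(data | jar A) = (7/11)(4/11)(4/11)(7/11)(7/11) = 0.034076; P(data | jar B) = (3/4)(1/4)(1/4)(3/4)(3/4) = 0.026367; P(data | jar C) = (1/5)(4/5)(4/5)(1/5)(1/5) = 0.00512; P(data | jar D) = (5/6)(1/6)(1/6)(5/6)(5/6) = 0.016075.
Multiplying each by its prior: 4/13 · 0.034076 = 0.010485, 4/13 · 0.026367 = 0.008113, 4/13 · 0.00512 = 0.0015754, 1/13 · 0.016075 = 0.0012365; with total 0.02141.
By Bayes' rule, P(jar C | data) = (0.0015754) / (0.02141) = 0.073582.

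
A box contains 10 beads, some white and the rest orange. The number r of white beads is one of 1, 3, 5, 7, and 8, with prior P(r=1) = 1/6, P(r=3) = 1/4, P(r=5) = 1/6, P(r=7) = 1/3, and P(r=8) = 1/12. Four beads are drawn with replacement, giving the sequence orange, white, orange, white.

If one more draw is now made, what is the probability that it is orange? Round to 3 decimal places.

0.479

Under each hypothesis, the probability of the observed sequence is: P(data | r = 1) = (9/10)(1/10)(9/10)(1/10) = 0.0081; P(data | r = 3) = (7/10)(3/10)(7/10)(3/10) = 0.0441; P(data | r = 5) = (5/10)(5/10)(5/10)(5/10) = 0.0625; P(data | r = 7) = (3/10)(7/10)(3/10)(7/10) = 0.0441; P(data | r = 8) = (2/10)(8/10)(2/10)(8/10) = 0.0256.
The prior-weighted likelihoods are 1/6 · 0.0081 = 0.00135, 1/4 · 0.0441 = 0.011025, 1/6 · 0.0625 = 0.010417, 1/3 · 0.0441 = 0.0147, 1/12 · 0.0256 = 0.0021333; these sum to 0.039625.
Normalising, the posterior is P(r = 1 | data) = 0.034069, P(r = 3 | data) = 0.27823, P(r = 5 | data) = 0.26288, P(r = 7 | data) = 0.37098, P(r = 8 | data) = 0.053838.
So P(orange next | data) = Σ P(orange next | H) P(H | data) = (9/10)(0.034069) + (7/10)(0.27823) + (1/2)(0.26288) + (3/10)(0.37098) + (1/5)(0.053838) = 0.47893.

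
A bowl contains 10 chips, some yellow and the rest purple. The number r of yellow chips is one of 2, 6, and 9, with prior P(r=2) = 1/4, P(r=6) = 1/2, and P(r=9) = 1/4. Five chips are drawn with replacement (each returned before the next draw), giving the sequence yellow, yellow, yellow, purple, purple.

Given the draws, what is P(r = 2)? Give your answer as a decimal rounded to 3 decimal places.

The likelihood of the observed sequence under each hypothesis: P(data | r = 2) = (2/10)(2/10)(2/10)(8/10)(8/10) = 0.00512; P(data | r = 6) = (6/10)(6/10)(6/10)(4/10)(4/10) = 0.03456; P(data | r = 9) = (9/10)(9/10)(9/10)(1/10)(1/10) = 0.00729.
The prior-weighted likelihoods are 1/4 · 0.00512 = 0.00128, 1/2 · 0.03456 = 0.01728, 1/4 · 0.00729 = 0.0018225; summing to 0.020383.
Hence P(r = 2 | data) = (0.00128) / (0.020383) = 0.062799.

0.063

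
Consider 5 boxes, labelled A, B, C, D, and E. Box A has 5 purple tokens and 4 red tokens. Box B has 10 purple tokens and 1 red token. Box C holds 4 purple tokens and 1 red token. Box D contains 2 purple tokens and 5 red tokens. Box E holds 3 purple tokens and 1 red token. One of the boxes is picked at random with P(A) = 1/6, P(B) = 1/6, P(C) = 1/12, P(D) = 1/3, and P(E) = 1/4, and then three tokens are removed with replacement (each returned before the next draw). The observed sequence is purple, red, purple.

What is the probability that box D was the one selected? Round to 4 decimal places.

The likelihood of the observed sequence under each hypothesis: P(data | box A) = (5/9)(4/9)(5/9) = 0.13717; P(data | box B) = (10/11)(1/11)(10/11) = 0.075131; P(data | box C) = (4/5)(1/5)(4/5) = 0.128; P(data | box D) = (2/7)(5/7)(2/7) = 0.058309; P(data | box E) = (3/4)(1/4)(3/4) = 0.14062.
The prior-weighted likelihoods are 1/6 · 0.13717 = 0.022862, 1/6 · 0.075131 = 0.012522, 1/12 · 0.128 = 0.010667, 1/3 · 0.058309 = 0.019436, 1/4 · 0.14062 = 0.035156; with total 0.10064.
By Bayes' rule, P(box D | data) = (0.019436) / (0.10064) = 0.19312.

0.1931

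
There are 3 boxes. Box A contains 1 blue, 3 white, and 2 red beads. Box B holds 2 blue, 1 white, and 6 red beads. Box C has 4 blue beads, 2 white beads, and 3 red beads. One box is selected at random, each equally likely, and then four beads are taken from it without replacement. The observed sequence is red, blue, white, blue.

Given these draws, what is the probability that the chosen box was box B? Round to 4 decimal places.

Compute the likelihood of the observed sequence for each case: P(data | box A) = (2/6)(1/5)(3/4)(0/3) = 0; P(data | box B) = (6/9)(2/8)(1/7)(1/6) = 1/252; P(data | box C) = (3/9)(4/8)(2/7)(3/6) = 1/42.
Multiplying each by its prior: 1/3 · 0 = 0, 1/3 · 1/252 = 1/756, 1/3 · 1/42 = 1/126; with total 1/108.
Therefore the posterior P(box B | data) = (1/756) / (1/108) = 1/7.

0.1429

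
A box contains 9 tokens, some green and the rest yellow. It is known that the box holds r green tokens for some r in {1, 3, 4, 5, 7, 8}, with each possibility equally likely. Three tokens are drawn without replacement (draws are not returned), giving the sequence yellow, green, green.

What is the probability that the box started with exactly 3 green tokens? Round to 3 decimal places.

0.114

For each hypothesis, P(data | H) works out to: P(data | r = 1) = (8/9)(1/8)(0/7) = 0; P(data | r = 3) = (6/9)(3/8)(2/7) = 1/14; P(data | r = 4) = (5/9)(4/8)(3/7) = 5/42; P(data | r = 5) = (4/9)(5/8)(4/7) = 10/63; P(data | r = 7) = (2/9)(7/8)(6/7) = 1/6; P(data | r = 8) = (1/9)(8/8)(7/7) = 1/9.
The prior-weighted likelihoods are 1/6 · 0 = 0, 1/6 · 1/14 = 1/84, 1/6 · 5/42 = 5/252, 1/6 · 10/63 = 5/189, 1/6 · 1/6 = 1/36, 1/6 · 1/9 = 1/54; summing to 79/756.
By Bayes' rule, P(r = 3 | data) = (1/84) / (79/756) = 9/79.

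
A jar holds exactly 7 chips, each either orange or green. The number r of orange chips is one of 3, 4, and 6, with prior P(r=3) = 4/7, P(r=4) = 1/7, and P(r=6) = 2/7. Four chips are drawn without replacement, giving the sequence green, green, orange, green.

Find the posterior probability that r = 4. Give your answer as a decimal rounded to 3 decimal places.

Under each hypothesis, the probability of the observed sequence is: P(data | r = 3) = (4/7)(3/6)(3/5)(2/4) = 3/35; P(data | r = 4) = (3/7)(2/6)(4/5)(1/4) = 1/35; P(data | r = 6) = (1/7)(0/6) = 0.
The prior-weighted likelihoods are 4/7 · 3/35 = 12/245, 1/7 · 1/35 = 1/245, 2/7 · 0 = 0; these sum to 13/245.
Hence P(r = 4 | data) = (1/245) / (13/245) = 1/13.

0.077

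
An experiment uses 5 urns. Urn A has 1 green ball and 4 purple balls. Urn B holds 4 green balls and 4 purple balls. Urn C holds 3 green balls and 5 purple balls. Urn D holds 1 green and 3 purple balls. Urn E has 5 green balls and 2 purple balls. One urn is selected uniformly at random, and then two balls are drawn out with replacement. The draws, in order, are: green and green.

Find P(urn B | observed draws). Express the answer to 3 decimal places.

0.249

For each hypothesis, P(data | H) works out to: P(data | urn A) = (1/5)(1/5) = 0.04; P(data | urn B) = (4/8)(4/8) = 0.25; P(data | urn C) = (3/8)(3/8) = 0.14062; P(data | urn D) = (1/4)(1/4) = 0.0625; P(data | urn E) = (5/7)(5/7) = 0.5102.
The prior-weighted likelihoods are 1/5 · 0.04 = 0.008, 1/5 · 0.25 = 0.05, 1/5 · 0.14062 = 0.028125, 1/5 · 0.0625 = 0.0125, 1/5 · 0.5102 = 0.10204; with total 0.20067.
Hence P(urn B | data) = (0.05) / (0.20067) = 0.24917.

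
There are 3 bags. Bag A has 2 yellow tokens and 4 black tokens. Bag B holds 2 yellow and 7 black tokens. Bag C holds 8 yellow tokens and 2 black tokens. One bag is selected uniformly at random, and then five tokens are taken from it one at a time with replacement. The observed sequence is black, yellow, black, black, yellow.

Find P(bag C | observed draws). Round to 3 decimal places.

0.084

For each hypothesis, P(data | H) works out to: P(data | bag A) = (4/6)(2/6)(4/6)(4/6)(2/6) = 0.032922; P(data | bag B) = (7/9)(2/9)(7/9)(7/9)(2/9) = 0.023235; P(data | bag C) = (2/10)(8/10)(2/10)(2/10)(8/10) = 0.00512.
The prior-weighted likelihoods are 1/3 · 0.032922 = 0.010974, 1/3 · 0.023235 = 0.007745, 1/3 · 0.00512 = 0.0017067; summing to 0.020426.
Hence P(bag C | data) = (0.0017067) / (0.020426) = 0.083555.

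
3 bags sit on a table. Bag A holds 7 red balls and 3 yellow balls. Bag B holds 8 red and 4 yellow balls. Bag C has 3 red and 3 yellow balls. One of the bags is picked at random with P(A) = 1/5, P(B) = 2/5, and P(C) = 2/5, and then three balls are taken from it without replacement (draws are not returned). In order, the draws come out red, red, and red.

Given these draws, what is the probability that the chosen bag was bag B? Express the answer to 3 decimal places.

Compute the likelihood of the observed sequence for each case: P(data | bag A) = (7/10)(6/9)(5/8) = 0.29167; P(data | bag B) = (8/12)(7/11)(6/10) = 0.25455; P(data | bag C) = (3/6)(2/5)(1/4) = 0.05.
The prior-weighted likelihoods are 1/5 · 0.29167 = 0.058333, 2/5 · 0.25455 = 0.10182, 2/5 · 0.05 = 0.02; summing to 0.18015.
Therefore the posterior P(bag B | data) = (0.10182) / (0.18015) = 0.56518.

0.565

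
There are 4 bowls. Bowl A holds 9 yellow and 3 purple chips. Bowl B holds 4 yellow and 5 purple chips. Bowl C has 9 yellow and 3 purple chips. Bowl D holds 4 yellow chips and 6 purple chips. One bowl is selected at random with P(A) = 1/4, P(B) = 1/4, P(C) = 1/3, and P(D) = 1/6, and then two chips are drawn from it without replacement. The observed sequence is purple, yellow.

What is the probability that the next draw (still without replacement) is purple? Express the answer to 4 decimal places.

For each hypothesis, P(data | H) works out to: P(data | bowl A) = (3/12)(9/11) = 0.20455; P(data | bowl B) = (5/9)(4/8) = 0.27778; P(data | bowl C) = (3/12)(9/11) = 0.20455; P(data | bowl D) = (6/10)(4/9) = 0.26667.
Multiplying each by its prior: 1/4 · 0.20455 = 0.051136, 1/4 · 0.27778 = 0.069444, 1/3 · 0.20455 = 0.068182, 1/6 · 0.26667 = 0.044444; with total 0.23321.
Normalising, the posterior is P(bowl A | data) = 0.21927, P(bowl B | data) = 0.29778, P(bowl C | data) = 0.29237, P(bowl D | data) = 0.19058.
The predictive probability is P(purple next | data) = (1/5)(0.21927) + (4/7)(0.29778) + (1/5)(0.29237) + (5/8)(0.19058) = 0.3916.

0.3916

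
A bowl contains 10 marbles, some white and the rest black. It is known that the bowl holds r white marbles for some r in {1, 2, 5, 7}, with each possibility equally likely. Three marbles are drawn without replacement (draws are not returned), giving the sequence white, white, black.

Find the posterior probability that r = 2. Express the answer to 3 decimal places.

0.066

The likelihood of the observed sequence under each hypothesis: P(data | r = 1) = (1/10)(0/9) = 0; P(data | r = 2) = (2/10)(1/9)(8/8) = 0.022222; P(data | r = 5) = (5/10)(4/9)(5/8) = 0.13889; P(data | r = 7) = (7/10)(6/9)(3/8) = 0.175.
Multiplying each by its prior: 1/4 · 0 = 0, 1/4 · 0.022222 = 0.0055556, 1/4 · 0.13889 = 0.034722, 1/4 · 0.175 = 0.04375; summing to 0.084028.
So P(r = 2 | data) = (0.0055556) / (0.084028) = 0.066116.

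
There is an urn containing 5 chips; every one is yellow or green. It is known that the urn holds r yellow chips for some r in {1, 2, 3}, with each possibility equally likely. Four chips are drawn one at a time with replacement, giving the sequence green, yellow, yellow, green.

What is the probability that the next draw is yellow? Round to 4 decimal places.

0.4455

The likelihood of the observed sequence under each hypothesis: P(data | r = 1) = (4/5)(1/5)(1/5)(4/5) = 0.0256; P(data | r = 2) = (3/5)(2/5)(2/5)(3/5) = 0.0576; P(data | r = 3) = (2/5)(3/5)(3/5)(2/5) = 0.0576.
Multiplying each by its prior: 1/3 · 0.0256 = 0.0085333, 1/3 · 0.0576 = 0.0192, 1/3 · 0.0576 = 0.0192; these sum to 0.046933.
Normalising, the posterior is P(r = 1 | data) = 0.18182, P(r = 2 | data) = 0.40909, P(r = 3 | data) = 0.40909.
Averaging over the posterior, P(yellow next | data) = (1/5)(0.18182) + (2/5)(0.40909) + (3/5)(0.40909) = 0.44545.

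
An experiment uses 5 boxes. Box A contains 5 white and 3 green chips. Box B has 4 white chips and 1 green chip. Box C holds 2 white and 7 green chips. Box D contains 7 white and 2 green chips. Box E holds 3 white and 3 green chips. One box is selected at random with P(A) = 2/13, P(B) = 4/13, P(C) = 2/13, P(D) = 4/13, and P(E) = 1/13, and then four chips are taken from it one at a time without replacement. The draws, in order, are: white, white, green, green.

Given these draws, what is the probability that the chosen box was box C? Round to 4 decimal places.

0.1357

For each hypothesis, P(data | H) works out to: P(data | box A) = (5/8)(4/7)(3/6)(2/5) = 0.071429; P(data | box B) = (4/5)(3/4)(1/3)(0/2) = 0; P(data | box C) = (2/9)(1/8)(7/7)(6/6) = 0.027778; P(data | box D) = (7/9)(6/8)(2/7)(1/6) = 0.027778; P(data | box E) = (3/6)(2/5)(3/4)(2/3) = 0.1.
Multiplying each by its prior: 2/13 · 0.071429 = 0.010989, 4/13 · 0 = 0, 2/13 · 0.027778 = 0.0042735, 4/13 · 0.027778 = 0.008547, 1/13 · 0.1 = 0.0076923; summing to 0.031502.
Hence P(box C | data) = (0.0042735) / (0.031502) = 0.13566.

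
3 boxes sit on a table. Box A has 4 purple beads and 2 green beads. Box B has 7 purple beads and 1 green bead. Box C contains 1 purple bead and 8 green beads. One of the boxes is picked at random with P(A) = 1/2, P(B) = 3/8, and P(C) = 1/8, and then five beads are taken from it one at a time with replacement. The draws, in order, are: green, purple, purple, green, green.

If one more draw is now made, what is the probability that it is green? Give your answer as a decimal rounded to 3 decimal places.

0.382

Compute the likelihood of the observed sequence for each case: P(data | box A) = (2/6)(4/6)(4/6)(2/6)(2/6) = 0.016461; P(data | box B) = (1/8)(7/8)(7/8)(1/8)(1/8) = 0.0014954; P(data | box C) = (8/9)(1/9)(1/9)(8/9)(8/9) = 0.0086708.
The prior-weighted likelihoods are 1/2 · 0.016461 = 0.0082305, 3/8 · 0.0014954 = 0.00056076, 1/8 · 0.0086708 = 0.0010838; these sum to 0.0098751.
Normalising, the posterior is P(box A | data) = 0.83346, P(box B | data) = 0.056786, P(box C | data) = 0.10976.
Averaging over the posterior, P(green next | data) = (1/3)(0.83346) + (1/8)(0.056786) + (8/9)(0.10976) = 0.38248.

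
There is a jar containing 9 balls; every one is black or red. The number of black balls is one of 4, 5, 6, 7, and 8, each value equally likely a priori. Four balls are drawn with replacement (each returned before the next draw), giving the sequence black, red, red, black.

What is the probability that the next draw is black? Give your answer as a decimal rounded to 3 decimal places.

0.596

Compute the likelihood of the observed sequence for each case: P(data | r = 4) = (4/9)(5/9)(5/9)(4/9) = 0.060966; P(data | r = 5) = (5/9)(4/9)(4/9)(5/9) = 0.060966; P(data | r = 6) = (6/9)(3/9)(3/9)(6/9) = 0.049383; P(data | r = 7) = (7/9)(2/9)(2/9)(7/9) = 0.029873; P(data | r = 8) = (8/9)(1/9)(1/9)(8/9) = 0.0097546.
Multiplying each by its prior: 1/5 · 0.060966 = 0.012193, 1/5 · 0.060966 = 0.012193, 1/5 · 0.049383 = 0.0098765, 1/5 · 0.029873 = 0.0059747, 1/5 · 0.0097546 = 0.0019509; with total 0.042189.
The posterior is then P(r = 4 | data) = 0.28902, P(r = 5 | data) = 0.28902, P(r = 6 | data) = 0.2341, P(r = 7 | data) = 0.14162, P(r = 8 | data) = 0.046243.
Averaging over the posterior, P(black next | data) = (4/9)(0.28902) + (5/9)(0.28902) + (2/3)(0.2341) + (7/9)(0.14162) + (8/9)(0.046243) = 0.59634.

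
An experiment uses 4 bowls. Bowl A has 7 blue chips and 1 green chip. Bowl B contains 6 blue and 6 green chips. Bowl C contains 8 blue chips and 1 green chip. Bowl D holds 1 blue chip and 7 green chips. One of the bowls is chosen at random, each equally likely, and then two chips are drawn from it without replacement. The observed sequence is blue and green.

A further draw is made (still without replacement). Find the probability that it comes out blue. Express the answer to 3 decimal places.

0.588

The likelihood of the observed sequence under each hypothesis: P(data | bowl A) = (7/8)(1/7) = 0.125; P(data | bowl B) = (6/12)(6/11) = 0.27273; P(data | bowl C) = (8/9)(1/8) = 0.11111; P(data | bowl D) = (1/8)(7/7) = 0.125.
Weighting by the prior gives 1/4 · 0.125 = 0.03125, 1/4 · 0.27273 = 0.068182, 1/4 · 0.11111 = 0.027778, 1/4 · 0.125 = 0.03125; these sum to 0.15846.
The posterior is then P(bowl A | data) = 0.19721, P(bowl B | data) = 0.43028, P(bowl C | data) = 0.1753, P(bowl D | data) = 0.19721.
The predictive probability is P(blue next | data) = (1)(0.19721) + (1/2)(0.43028) + (1)(0.1753) + (0)(0.19721) = 0.58765.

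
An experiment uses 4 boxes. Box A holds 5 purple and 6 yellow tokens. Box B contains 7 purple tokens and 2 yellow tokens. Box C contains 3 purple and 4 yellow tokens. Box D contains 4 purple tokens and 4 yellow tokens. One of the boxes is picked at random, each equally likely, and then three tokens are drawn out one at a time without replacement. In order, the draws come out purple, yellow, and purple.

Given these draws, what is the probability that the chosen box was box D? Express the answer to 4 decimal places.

Compute the likelihood of the observed sequence for each case: P(data | box A) = (5/11)(6/10)(4/9) = 0.12121; P(data | box B) = (7/9)(2/8)(6/7) = 0.16667; P(data | box C) = (3/7)(4/6)(2/5) = 0.11429; P(data | box D) = (4/8)(4/7)(3/6) = 0.14286.
Multiplying each by its prior: 1/4 · 0.12121 = 0.030303, 1/4 · 0.16667 = 0.041667, 1/4 · 0.11429 = 0.028571, 1/4 · 0.14286 = 0.035714; with total 0.13626.
Therefore the posterior P(box D | data) = (0.035714) / (0.13626) = 0.26211.

0.2621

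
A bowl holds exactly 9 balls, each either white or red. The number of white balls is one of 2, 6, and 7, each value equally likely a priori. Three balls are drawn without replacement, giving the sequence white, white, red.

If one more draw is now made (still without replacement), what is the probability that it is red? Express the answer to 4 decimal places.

Under each hypothesis, the probability of the observed sequence is: P(data | r = 2) = (2/9)(1/8)(7/7) = 1/36; P(data | r = 6) = (6/9)(5/8)(3/7) = 5/28; P(data | r = 7) = (7/9)(6/8)(2/7) = 1/6.
Multiplying each by its prior: 1/3 · 1/36 = 1/108, 1/3 · 5/28 = 5/84, 1/3 · 1/6 = 1/18; summing to 47/378.
Dividing through by the total gives posterior P(r = 2 | data) = 7/94, P(r = 6 | data) = 45/94, P(r = 7 | data) = 21/47.
Averaging over the posterior, P(red next | data) = (1)(7/94) + (1/3)(45/94) + (1/6)(21/47) = 29/94.

0.3085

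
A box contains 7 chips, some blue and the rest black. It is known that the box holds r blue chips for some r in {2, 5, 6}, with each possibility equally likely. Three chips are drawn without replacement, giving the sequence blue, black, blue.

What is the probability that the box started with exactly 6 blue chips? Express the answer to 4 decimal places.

0.3750

Compute the likelihood of the observed sequence for each case: P(data | r = 2) = (2/7)(5/6)(1/5) = 1/21; P(data | r = 5) = (5/7)(2/6)(4/5) = 4/21; P(data | r = 6) = (6/7)(1/6)(5/5) = 1/7.
Multiplying each by its prior: 1/3 · 1/21 = 1/63, 1/3 · 4/21 = 4/63, 1/3 · 1/7 = 1/21; summing to 8/63.
By Bayes' rule, P(r = 6 | data) = (1/21) / (8/63) = 3/8.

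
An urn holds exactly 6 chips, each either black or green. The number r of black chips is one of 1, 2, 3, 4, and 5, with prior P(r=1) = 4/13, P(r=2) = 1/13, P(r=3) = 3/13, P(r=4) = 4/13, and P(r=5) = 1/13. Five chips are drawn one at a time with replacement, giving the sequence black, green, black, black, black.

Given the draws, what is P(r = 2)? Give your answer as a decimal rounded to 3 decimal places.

0.018

The likelihood of the observed sequence under each hypothesis: P(data | r = 1) = (1/6)(5/6)(1/6)(1/6)(1/6) = 0.000643; P(data | r = 2) = (2/6)(4/6)(2/6)(2/6)(2/6) = 0.0082305; P(data | r = 3) = (3/6)(3/6)(3/6)(3/6)(3/6) = 0.03125; P(data | r = 4) = (4/6)(2/6)(4/6)(4/6)(4/6) = 0.065844; P(data | r = 5) = (5/6)(1/6)(5/6)(5/6)(5/6) = 0.080376.
Multiplying each by its prior: 4/13 · 0.000643 = 0.00019785, 1/13 · 0.0082305 = 0.00063311, 3/13 · 0.03125 = 0.0072115, 4/13 · 0.065844 = 0.02026, 1/13 · 0.080376 = 0.0061827; summing to 0.034485.
So P(r = 2 | data) = (0.00063311) / (0.034485) = 0.018359.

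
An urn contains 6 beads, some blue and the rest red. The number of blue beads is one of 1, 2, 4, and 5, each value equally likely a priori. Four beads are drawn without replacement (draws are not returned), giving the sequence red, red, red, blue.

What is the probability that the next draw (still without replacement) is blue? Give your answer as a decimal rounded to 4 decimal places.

The likelihood of the observed sequence under each hypothesis: P(data | r = 1) = (5/6)(4/5)(3/4)(1/3) = 1/6; P(data | r = 2) = (4/6)(3/5)(2/4)(2/3) = 2/15; P(data | r = 4) = (2/6)(1/5)(0/4) = 0; P(data | r = 5) = (1/6)(0/5) = 0.
Multiplying each by its prior: 1/4 · 1/6 = 1/24, 1/4 · 2/15 = 1/30, 1/4 · 0 = 0, 1/4 · 0 = 0; summing to 3/40.
Dividing through by the total gives posterior P(r = 1 | data) = 5/9, P(r = 2 | data) = 4/9, P(r = 4 | data) = 0, P(r = 5 | data) = 0.
Averaging over the posterior, P(blue next | data) = (0)(5/9) + (1/2)(4/9) = 2/9.

0.2222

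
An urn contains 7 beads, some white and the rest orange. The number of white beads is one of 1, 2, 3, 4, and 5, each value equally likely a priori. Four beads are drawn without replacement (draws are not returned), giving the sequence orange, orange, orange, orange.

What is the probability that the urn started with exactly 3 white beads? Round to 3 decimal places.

For each hypothesis, P(data | H) works out to: P(data | r = 1) = (6/7)(5/6)(4/5)(3/4) = 3/7; P(data | r = 2) = (5/7)(4/6)(3/5)(2/4) = 1/7; P(data | r = 3) = (4/7)(3/6)(2/5)(1/4) = 1/35; P(data | r = 4) = (3/7)(2/6)(1/5)(0/4) = 0; P(data | r = 5) = (2/7)(1/6)(0/5) = 0.
The prior-weighted likelihoods are 1/5 · 3/7 = 3/35, 1/5 · 1/7 = 1/35, 1/5 · 1/35 = 1/175, 1/5 · 0 = 0, 1/5 · 0 = 0; these sum to 3/25.
Therefore the posterior P(r = 3 | data) = (1/175) / (3/25) = 1/21.

0.048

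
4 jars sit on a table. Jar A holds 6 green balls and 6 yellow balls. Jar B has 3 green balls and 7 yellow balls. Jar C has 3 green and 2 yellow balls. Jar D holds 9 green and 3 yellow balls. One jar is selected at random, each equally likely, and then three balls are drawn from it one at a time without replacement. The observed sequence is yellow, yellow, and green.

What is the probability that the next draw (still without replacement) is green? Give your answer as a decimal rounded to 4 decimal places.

0.5796

Under each hypothesis, the probability of the observed sequence is: P(data | jar A) = (6/12)(5/11)(6/10) = 0.13636; P(data | jar B) = (7/10)(6/9)(3/8) = 0.175; P(data | jar C) = (2/5)(1/4)(3/3) = 0.1; P(data | jar D) = (3/12)(2/11)(9/10) = 0.040909.
The prior-weighted likelihoods are 1/4 · 0.13636 = 0.034091, 1/4 · 0.175 = 0.04375, 1/4 · 0.1 = 0.025, 1/4 · 0.040909 = 0.010227; these sum to 0.11307.
The posterior is then P(jar A | data) = 0.30151, P(jar B | data) = 0.38693, P(jar C | data) = 0.22111, P(jar D | data) = 0.090452.
Averaging over the posterior, P(green next | data) = (5/9)(0.30151) + (2/7)(0.38693) + (1)(0.22111) + (8/9)(0.090452) = 0.57956.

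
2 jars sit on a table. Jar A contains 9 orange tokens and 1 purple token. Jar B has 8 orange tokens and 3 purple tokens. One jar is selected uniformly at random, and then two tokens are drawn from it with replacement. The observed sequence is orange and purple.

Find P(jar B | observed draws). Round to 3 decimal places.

Under each hypothesis, the probability of the observed sequence is: P(data | jar A) = (9/10)(1/10) = 0.09; P(data | jar B) = (8/11)(3/11) = 0.19835.
The prior-weighted likelihoods are 1/2 · 0.09 = 0.045, 1/2 · 0.19835 = 0.099174; summing to 0.14417.
Hence P(jar B | data) = (0.099174) / (0.14417) = 0.68788.

0.688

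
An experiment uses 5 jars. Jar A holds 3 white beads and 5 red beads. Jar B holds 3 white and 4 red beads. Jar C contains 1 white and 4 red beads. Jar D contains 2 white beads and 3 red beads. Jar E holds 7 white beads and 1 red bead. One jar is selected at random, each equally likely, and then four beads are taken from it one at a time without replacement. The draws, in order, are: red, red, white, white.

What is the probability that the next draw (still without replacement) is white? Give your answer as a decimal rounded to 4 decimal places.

For each hypothesis, P(data | H) works out to: P(data | jar A) = (5/8)(4/7)(3/6)(2/5) = 1/14; P(data | jar B) = (4/7)(3/6)(3/5)(2/4) = 3/35; P(data | jar C) = (4/5)(3/4)(1/3)(0/2) = 0; P(data | jar D) = (3/5)(2/4)(2/3)(1/2) = 1/10; P(data | jar E) = (1/8)(0/7) = 0.
Weighting by the prior gives 1/5 · 1/14 = 1/70, 1/5 · 3/35 = 3/175, 1/5 · 0 = 0, 1/5 · 1/10 = 1/50, 1/5 · 0 = 0; with total 9/175.
The posterior is then P(jar A | data) = 5/18, P(jar B | data) = 1/3, P(jar C | data) = 0, P(jar D | data) = 7/18, P(jar E | data) = 0.
Averaging over the posterior, P(white next | data) = (1/4)(5/18) + (1/3)(1/3) + (0)(7/18) = 13/72.

0.1806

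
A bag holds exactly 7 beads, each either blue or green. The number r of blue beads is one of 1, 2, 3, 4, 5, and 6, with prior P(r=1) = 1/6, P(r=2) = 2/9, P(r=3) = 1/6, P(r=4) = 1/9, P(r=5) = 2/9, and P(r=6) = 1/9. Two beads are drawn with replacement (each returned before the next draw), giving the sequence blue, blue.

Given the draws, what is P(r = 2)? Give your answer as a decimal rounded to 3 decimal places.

Under each hypothesis, the probability of the observed sequence is: P(data | r = 1) = (1/7)(1/7) = 1/49; P(data | r = 2) = (2/7)(2/7) = 4/49; P(data | r = 3) = (3/7)(3/7) = 9/49; P(data | r = 4) = (4/7)(4/7) = 16/49; P(data | r = 5) = (5/7)(5/7) = 25/49; P(data | r = 6) = (6/7)(6/7) = 36/49.
The prior-weighted likelihoods are 1/6 · 1/49 = 1/294, 2/9 · 4/49 = 8/441, 1/6 · 9/49 = 3/98, 1/9 · 16/49 = 16/441, 2/9 · 25/49 = 50/441, 1/9 · 36/49 = 4/49; with total 125/441.
So P(r = 2 | data) = (8/441) / (125/441) = 8/125.

0.064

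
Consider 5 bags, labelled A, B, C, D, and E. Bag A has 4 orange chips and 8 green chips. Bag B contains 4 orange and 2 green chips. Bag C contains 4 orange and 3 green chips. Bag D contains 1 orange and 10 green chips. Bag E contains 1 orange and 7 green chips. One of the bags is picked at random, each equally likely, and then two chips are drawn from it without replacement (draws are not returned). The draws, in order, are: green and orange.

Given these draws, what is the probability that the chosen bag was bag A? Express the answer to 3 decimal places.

0.240

The likelihood of the observed sequence under each hypothesis: P(data | bag A) = (8/12)(4/11) = 0.24242; P(data | bag B) = (2/6)(4/5) = 0.26667; P(data | bag C) = (3/7)(4/6) = 0.28571; P(data | bag D) = (10/11)(1/10) = 0.090909; P(data | bag E) = (7/8)(1/7) = 0.125.
Multiplying each by its prior: 1/5 · 0.24242 = 0.048485, 1/5 · 0.26667 = 0.053333, 1/5 · 0.28571 = 0.057143, 1/5 · 0.090909 = 0.018182, 1/5 · 0.125 = 0.025; summing to 0.20214.
Therefore the posterior P(bag A | data) = (0.048485) / (0.20214) = 0.23985.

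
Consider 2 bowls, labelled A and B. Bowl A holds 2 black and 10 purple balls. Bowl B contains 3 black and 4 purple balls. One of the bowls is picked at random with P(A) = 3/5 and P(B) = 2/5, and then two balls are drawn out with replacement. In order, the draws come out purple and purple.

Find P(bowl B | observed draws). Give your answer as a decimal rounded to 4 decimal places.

The likelihood of the observed sequence under each hypothesis: P(data | bowl A) = (10/12)(10/12) = 0.69444; P(data | bowl B) = (4/7)(4/7) = 0.32653.
Multiplying each by its prior: 3/5 · 0.69444 = 0.41667, 2/5 · 0.32653 = 0.13061; summing to 0.54728.
Therefore the posterior P(bowl B | data) = (0.13061) / (0.54728) = 0.23866.

0.2387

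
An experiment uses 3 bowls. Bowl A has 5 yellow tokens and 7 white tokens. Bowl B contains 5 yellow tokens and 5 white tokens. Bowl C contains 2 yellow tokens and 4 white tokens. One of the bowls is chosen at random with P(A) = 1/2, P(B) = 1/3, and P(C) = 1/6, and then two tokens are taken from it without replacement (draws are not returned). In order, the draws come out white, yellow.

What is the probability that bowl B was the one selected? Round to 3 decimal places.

For each hypothesis, P(data | H) works out to: P(data | bowl A) = (7/12)(5/11) = 0.26515; P(data | bowl B) = (5/10)(5/9) = 0.27778; P(data | bowl C) = (4/6)(2/5) = 0.26667.
Weighting by the prior gives 1/2 · 0.26515 = 0.13258, 1/3 · 0.27778 = 0.092593, 1/6 · 0.26667 = 0.044444; these sum to 0.26961.
So P(bowl B | data) = (0.092593) / (0.26961) = 0.34343.

0.343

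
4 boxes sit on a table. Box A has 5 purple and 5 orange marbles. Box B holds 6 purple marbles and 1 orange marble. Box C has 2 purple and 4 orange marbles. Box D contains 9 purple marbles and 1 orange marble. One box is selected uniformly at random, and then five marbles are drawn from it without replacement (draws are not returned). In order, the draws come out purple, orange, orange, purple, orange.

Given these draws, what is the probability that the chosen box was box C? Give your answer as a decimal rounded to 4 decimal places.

0.6269

The likelihood of the observed sequence under each hypothesis: P(data | box A) = (5/10)(5/9)(4/8)(4/7)(3/6) = 0.039683; P(data | box B) = (6/7)(1/6)(0/5) = 0; P(data | box C) = (2/6)(4/5)(3/4)(1/3)(2/2) = 0.066667; P(data | box D) = (9/10)(1/9)(0/8) = 0.
The prior-weighted likelihoods are 1/4 · 0.039683 = 0.0099206, 1/4 · 0 = 0, 1/4 · 0.066667 = 0.016667, 1/4 · 0 = 0; summing to 0.026587.
Hence P(box C | data) = (0.016667) / (0.026587) = 0.62687.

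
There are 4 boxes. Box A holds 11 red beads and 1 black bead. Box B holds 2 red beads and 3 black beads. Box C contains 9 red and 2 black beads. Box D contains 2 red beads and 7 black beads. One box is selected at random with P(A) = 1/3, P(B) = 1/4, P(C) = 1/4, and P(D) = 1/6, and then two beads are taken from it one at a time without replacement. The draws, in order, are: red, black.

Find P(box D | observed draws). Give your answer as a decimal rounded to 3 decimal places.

Under each hypothesis, the probability of the observed sequence is: P(data | box A) = (11/12)(1/11) = 0.083333; P(data | box B) = (2/5)(3/4) = 0.3; P(data | box C) = (9/11)(2/10) = 0.16364; P(data | box D) = (2/9)(7/8) = 0.19444.
Multiplying each by its prior: 1/3 · 0.083333 = 0.027778, 1/4 · 0.3 = 0.075, 1/4 · 0.16364 = 0.040909, 1/6 · 0.19444 = 0.032407; these sum to 0.17609.
So P(box D | data) = (0.032407) / (0.17609) = 0.18403.

0.184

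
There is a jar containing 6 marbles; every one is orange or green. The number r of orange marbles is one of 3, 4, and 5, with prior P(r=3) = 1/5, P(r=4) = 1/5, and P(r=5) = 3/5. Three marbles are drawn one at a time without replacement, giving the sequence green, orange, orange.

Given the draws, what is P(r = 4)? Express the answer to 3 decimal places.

For each hypothesis, P(data | H) works out to: P(data | r = 3) = (3/6)(3/5)(2/4) = 3/20; P(data | r = 4) = (2/6)(4/5)(3/4) = 1/5; P(data | r = 5) = (1/6)(5/5)(4/4) = 1/6.
Weighting by the prior gives 1/5 · 3/20 = 3/100, 1/5 · 1/5 = 1/25, 3/5 · 1/6 = 1/10; summing to 17/100.
Therefore the posterior P(r = 4 | data) = (1/25) / (17/100) = 4/17.

0.235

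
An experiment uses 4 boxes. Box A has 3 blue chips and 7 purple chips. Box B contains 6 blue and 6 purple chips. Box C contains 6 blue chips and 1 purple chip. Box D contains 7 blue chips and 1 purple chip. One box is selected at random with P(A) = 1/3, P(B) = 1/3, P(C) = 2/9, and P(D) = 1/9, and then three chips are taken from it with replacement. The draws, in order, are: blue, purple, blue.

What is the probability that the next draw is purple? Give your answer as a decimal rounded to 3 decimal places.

0.416

For each hypothesis, P(data | H) works out to: P(data | box A) = (3/10)(7/10)(3/10) = 0.063; P(data | box B) = (6/12)(6/12)(6/12) = 0.125; P(data | box C) = (6/7)(1/7)(6/7) = 0.10496; P(data | box D) = (7/8)(1/8)(7/8) = 0.095703.
Weighting by the prior gives 1/3 · 0.063 = 0.021, 1/3 · 0.125 = 0.041667, 2/9 · 0.10496 = 0.023324, 1/9 · 0.095703 = 0.010634; summing to 0.096624.
Normalising, the posterior is P(box A | data) = 0.21734, P(box B | data) = 0.43122, P(box C | data) = 0.24139, P(box D | data) = 0.11005.
Averaging over the posterior, P(purple next | data) = (7/10)(0.21734) + (1/2)(0.43122) + (1/7)(0.24139) + (1/8)(0.11005) = 0.41599.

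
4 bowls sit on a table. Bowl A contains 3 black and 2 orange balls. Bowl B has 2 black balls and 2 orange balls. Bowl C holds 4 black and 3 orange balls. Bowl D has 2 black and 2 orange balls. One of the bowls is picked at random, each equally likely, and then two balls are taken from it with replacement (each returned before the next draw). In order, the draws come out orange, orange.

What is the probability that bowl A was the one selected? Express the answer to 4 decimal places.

Under each hypothesis, the probability of the observed sequence is: P(data | bowl A) = (2/5)(2/5) = 0.16; P(data | bowl B) = (2/4)(2/4) = 0.25; P(data | bowl C) = (3/7)(3/7) = 0.18367; P(data | bowl D) = (2/4)(2/4) = 0.25.
Multiplying each by its prior: 1/4 · 0.16 = 0.04, 1/4 · 0.25 = 0.0625, 1/4 · 0.18367 = 0.045918, 1/4 · 0.25 = 0.0625; with total 0.21092.
By Bayes' rule, P(bowl A | data) = (0.04) / (0.21092) = 0.18965.

0.1896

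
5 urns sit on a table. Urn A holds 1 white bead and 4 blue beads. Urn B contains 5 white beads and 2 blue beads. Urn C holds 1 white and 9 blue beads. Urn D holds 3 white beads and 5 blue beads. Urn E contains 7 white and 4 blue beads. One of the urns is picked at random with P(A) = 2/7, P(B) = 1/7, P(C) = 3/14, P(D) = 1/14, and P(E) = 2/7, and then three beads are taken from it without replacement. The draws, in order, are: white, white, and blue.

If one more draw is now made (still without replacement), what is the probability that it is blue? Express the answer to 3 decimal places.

For each hypothesis, P(data | H) works out to: P(data | urn A) = (1/5)(0/4) = 0; P(data | urn B) = (5/7)(4/6)(2/5) = 0.19048; P(data | urn C) = (1/10)(0/9) = 0; P(data | urn D) = (3/8)(2/7)(5/6) = 0.089286; P(data | urn E) = (7/11)(6/10)(4/9) = 0.1697.
Weighting by the prior gives 2/7 · 0 = 0, 1/7 · 0.19048 = 0.027211, 3/14 · 0 = 0, 1/14 · 0.089286 = 0.0063776, 2/7 · 0.1697 = 0.048485; these sum to 0.082073.
The posterior is then P(urn A | data) = 0, P(urn B | data) = 0.33154, P(urn C | data) = 0, P(urn D | data) = 0.077706, P(urn E | data) = 0.59075.
So P(blue next | data) = Σ P(blue next | H) P(H | data) = (1/4)(0.33154) + (4/5)(0.077706) + (3/8)(0.59075) = 0.36658.

0.367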